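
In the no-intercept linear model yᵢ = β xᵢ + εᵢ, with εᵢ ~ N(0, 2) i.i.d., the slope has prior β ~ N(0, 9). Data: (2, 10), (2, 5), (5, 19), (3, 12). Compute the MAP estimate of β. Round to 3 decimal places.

log p(β | y) = −Σ(yᵢ − βxᵢ)²/(2·2) − β²/(2·9) + const.
Setting the derivative to zero: Σxᵢ(yᵢ − βxᵢ)/2 − β/9 = 0, so β = Σxᵢyᵢ / (Σxᵢ² + σ²/τ²).
Σxᵢyᵢ = 2·10 + 2·5 + 5·19 + 3·12 = 161; Σxᵢ² = 42; σ²/τ² = 2/9.
β̂_MAP = 161 / (42 + 2/9) = 161/(380/9) = 1449/380 ≈ 3.813.

β̂_MAP = 3.813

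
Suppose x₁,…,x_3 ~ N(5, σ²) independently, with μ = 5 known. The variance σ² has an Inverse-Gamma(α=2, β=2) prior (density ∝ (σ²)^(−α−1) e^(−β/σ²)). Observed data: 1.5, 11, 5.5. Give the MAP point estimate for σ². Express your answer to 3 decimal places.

σ̂²_MAP = 5.833

Sum of squared deviations about the known mean: SS = (1.5−5)² + (11−5)² + (5.5−5)² = 48.5.
The Normal likelihood contributes (σ²)^(−n/2) exp(−SS/(2σ²)), so the posterior is Inverse-Gamma(α + n/2, β + SS/2) = Inverse-Gamma(3.5, 26.25).
The mode of Inverse-Gamma(a, b) is b/(a+1) = 26.25/4.5 ≈ 5.833.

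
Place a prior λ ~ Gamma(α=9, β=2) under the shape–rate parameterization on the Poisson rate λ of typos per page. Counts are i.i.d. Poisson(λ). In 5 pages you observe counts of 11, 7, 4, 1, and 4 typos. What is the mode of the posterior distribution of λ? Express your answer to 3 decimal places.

Σxᵢ = 11+7+4+1+4 = 27, with n = 5.
Posterior ∝ λ^8e^(−2λ) · λ^27e^(−5λ) = λ^35e^(−7λ), i.e. Gamma(shape=36, rate=7).
The mode of a Gamma(a, b) with a ≥ 1 (shape–rate) is (a−1)/b = 35/7 ≈ 5.000.

λ̂_MAP = 5.000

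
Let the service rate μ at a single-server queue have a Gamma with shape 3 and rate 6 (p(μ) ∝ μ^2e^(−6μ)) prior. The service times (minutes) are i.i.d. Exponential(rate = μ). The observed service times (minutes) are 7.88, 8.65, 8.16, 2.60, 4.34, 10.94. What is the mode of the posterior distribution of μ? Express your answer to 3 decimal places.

The Exponential(rate=μ) likelihood is ∝ μ^n e^(−μΣtᵢ). Here n = 6 and Σtᵢ = 7.88 + 8.65 + 8.16 + 2.60 + 4.34 + 10.94 = 42.57.
Posterior ∝ μ^2e^(−6μ) · μ^6e^(−42.57μ) = μ^8e^(−48.57μ), i.e. Gamma(9, 48.57).
Mode = (a−1)/b = 8/48.57 ≈ 0.165.

μ̂_MAP = 0.165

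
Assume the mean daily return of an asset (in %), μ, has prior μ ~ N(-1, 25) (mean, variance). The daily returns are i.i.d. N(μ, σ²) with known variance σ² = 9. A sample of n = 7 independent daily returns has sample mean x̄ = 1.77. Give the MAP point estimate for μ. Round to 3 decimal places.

μ̂_MAP = 1.635

n = 7, x̄ = 1.77.
For a Normal prior and Normal likelihood with known variance, the posterior is Normal; its mode equals its mean, the precision-weighted average.
Prior precision 1/σ₀² = 1/25 = 0.04; data precision n/σ² = 7/9.
μ̂ = (0.04·(-1) + (7/9)·1.77) / (0.04 + 7/9) = (401/300)/(184/225) = 1203/736 ≈ 1.635.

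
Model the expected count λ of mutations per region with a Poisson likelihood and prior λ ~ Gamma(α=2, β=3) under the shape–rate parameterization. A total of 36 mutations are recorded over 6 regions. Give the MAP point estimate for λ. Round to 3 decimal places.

Σxᵢ = 36, n = 6.
Posterior ∝ λe^(−3λ) · λ^36e^(−6λ) = λ^37e^(−9λ), i.e. Gamma(shape=38, rate=9).
The mode of a Gamma(a, b) with a ≥ 1 (shape–rate) is (a−1)/b = 37/9 ≈ 4.111.

λ̂_MAP = 4.111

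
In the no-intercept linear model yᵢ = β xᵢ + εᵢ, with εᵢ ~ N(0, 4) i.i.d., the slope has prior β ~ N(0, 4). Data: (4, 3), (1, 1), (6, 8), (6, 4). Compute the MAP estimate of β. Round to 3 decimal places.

β̂_MAP = 0.944

log p(β | y) = −Σ(yᵢ − βxᵢ)²/(2·4) − β²/(2·4) + const.
Setting the derivative to zero: Σxᵢ(yᵢ − βxᵢ)/4 − β/4 = 0, so β = Σxᵢyᵢ / (Σxᵢ² + σ²/τ²).
Σxᵢyᵢ = 4·3 + 1·1 + 6·8 + 6·4 = 85; Σxᵢ² = 89; σ²/τ² = 1.
β̂_MAP = 85 / (89 + 1) = 85/90 ≈ 0.944.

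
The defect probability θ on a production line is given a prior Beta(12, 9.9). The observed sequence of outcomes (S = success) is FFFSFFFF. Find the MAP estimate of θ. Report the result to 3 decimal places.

Prior: Beta(12, 9.9).
Data: 1 success in 8 trials (from the sequence). The binomial likelihood contributes θ(1−θ)^7, so the posterior is Beta(12+1, 9.9+7) = Beta(13, 16.9).
For Beta(a, b) with a, b > 1 the mode is (a−1)/(a+b−2) = 12/27.9 ≈ 0.430.

θ̂_MAP = 0.430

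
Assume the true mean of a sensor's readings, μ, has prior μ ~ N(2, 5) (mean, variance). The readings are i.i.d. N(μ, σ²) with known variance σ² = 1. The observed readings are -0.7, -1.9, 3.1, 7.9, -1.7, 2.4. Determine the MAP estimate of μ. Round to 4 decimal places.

n = 6; x̄ = ((-0.7) + (-1.9) + 3.1 + 7.9 + (-1.7) + 2.4)/6 = 9.1/6 = 91/60 ≈ 1.5167.
For a Normal prior and Normal likelihood with known variance, the posterior is Normal; its mode equals its mean, the precision-weighted average.
Prior precision 1/σ₀² = 1/5 = 0.2; data precision n/σ² = 6/1 = 6.
μ̂ = (0.2·2 + 6·(91/60)) / (0.2 + 6) = 9.5/6.2 = 95/62 ≈ 1.5323.

μ̂_MAP = 1.5323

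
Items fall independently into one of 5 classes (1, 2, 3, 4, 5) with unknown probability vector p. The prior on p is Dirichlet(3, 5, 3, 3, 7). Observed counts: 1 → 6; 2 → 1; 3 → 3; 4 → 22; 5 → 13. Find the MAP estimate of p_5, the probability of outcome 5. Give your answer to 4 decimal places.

The posterior is Dirichlet(αᵢ + nᵢ) = Dirichlet(9, 6, 6, 25, 20).
For a Dirichlet(a₁,…,a_K) with all aᵢ > 1, the mode has j-th component (aⱼ − 1)/(Σaᵢ − K).
Here Σaᵢ = 66 and K = 5, so p_5 = (20 − 1)/(66 − 5) = 19/61 ≈ 0.3115.

MAP estimate: 0.3115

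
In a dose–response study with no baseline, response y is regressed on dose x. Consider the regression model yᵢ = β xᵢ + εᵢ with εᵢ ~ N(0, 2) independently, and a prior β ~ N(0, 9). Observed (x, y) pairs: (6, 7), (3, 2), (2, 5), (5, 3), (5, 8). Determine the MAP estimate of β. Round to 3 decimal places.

β̂_MAP = 1.139

log p(β | y) = −Σ(yᵢ − βxᵢ)²/(2·2) − β²/(2·9) + const.
Setting the derivative to zero: Σxᵢ(yᵢ − βxᵢ)/2 − β/9 = 0, so β = Σxᵢyᵢ / (Σxᵢ² + σ²/τ²).
Σxᵢyᵢ = 6·7 + 3·2 + 2·5 + 5·3 + 5·8 = 113; Σxᵢ² = 99; σ²/τ² = 2/9.
β̂_MAP = 113 / (99 + 2/9) = 113/(893/9) = 1017/893 ≈ 1.139.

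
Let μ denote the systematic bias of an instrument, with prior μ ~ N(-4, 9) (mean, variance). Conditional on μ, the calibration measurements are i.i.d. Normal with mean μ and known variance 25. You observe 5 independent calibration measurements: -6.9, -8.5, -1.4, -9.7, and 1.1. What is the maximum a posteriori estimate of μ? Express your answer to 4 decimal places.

n = 5; x̄ = ((-6.9) + (-8.5) + (-1.4) + (-9.7) + 1.1)/5 = -25.4/5 = -5.08.
For a Normal prior and Normal likelihood with known variance, the posterior is Normal; its mode equals its mean, the precision-weighted average.
Prior precision 1/σ₀² = 1/9; data precision n/σ² = 5/25 = 0.2.
μ̂ = ((1/9)·(-4) + 0.2·(-5.08)) / (1/9 + 0.2) = (-1643/1125)/(14/45) = -1643/350 ≈ -4.6943.

μ̂_MAP = -4.6943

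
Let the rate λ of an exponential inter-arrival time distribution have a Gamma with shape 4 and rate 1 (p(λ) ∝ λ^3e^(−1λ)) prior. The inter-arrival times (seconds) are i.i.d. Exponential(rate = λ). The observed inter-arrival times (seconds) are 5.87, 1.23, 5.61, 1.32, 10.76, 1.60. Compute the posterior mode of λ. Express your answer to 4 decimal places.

The Exponential(rate=λ) likelihood is ∝ λ^n e^(−λΣtᵢ). Here n = 6 and Σtᵢ = 5.87 + 1.23 + 5.61 + 1.32 + 10.76 + 1.60 = 26.39.
Posterior ∝ λ^3e^(−1λ) · λ^6e^(−26.39λ) = λ^9e^(−27.39λ), i.e. Gamma(10, 27.39).
Mode = (a−1)/b = 9/27.39 ≈ 0.3286.

λ̂_MAP = 0.3286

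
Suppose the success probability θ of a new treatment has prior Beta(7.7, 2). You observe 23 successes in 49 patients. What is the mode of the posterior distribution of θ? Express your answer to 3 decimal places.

Prior: Beta(7.7, 2).
Data: 23 successes in 49 trials. The binomial likelihood contributes θ^23(1−θ)^26, so the posterior is Beta(7.7+23, 2+26) = Beta(30.7, 28).
For Beta(a, b) with a, b > 1 the mode is (a−1)/(a+b−2) = 29.7/56.7 ≈ 0.524.

θ̂_MAP = 0.524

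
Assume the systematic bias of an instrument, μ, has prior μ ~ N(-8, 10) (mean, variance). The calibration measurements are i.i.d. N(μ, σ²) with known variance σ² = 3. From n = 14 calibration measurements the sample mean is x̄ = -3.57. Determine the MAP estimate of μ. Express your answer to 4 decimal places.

μ̂_MAP = -3.6629

n = 14, x̄ = -3.57.
For a Normal prior and Normal likelihood with known variance, the posterior is Normal; its mode equals its mean, the precision-weighted average.
Prior precision 1/σ₀² = 1/10 = 0.1; data precision n/σ² = 14/3.
μ̂ = (0.1·(-8) + (14/3)·(-3.57)) / (0.1 + 14/3) = (-17.46)/(143/30) = -2619/715 ≈ -3.6629.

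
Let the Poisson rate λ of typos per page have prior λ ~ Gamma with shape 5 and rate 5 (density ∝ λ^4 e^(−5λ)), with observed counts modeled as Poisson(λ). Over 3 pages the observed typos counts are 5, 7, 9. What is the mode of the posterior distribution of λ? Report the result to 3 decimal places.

λ̂_MAP = 3.125

Σxᵢ = 5+7+9 = 21, with n = 3.
Posterior ∝ λ^4e^(−5λ) · λ^21e^(−3λ) = λ^25e^(−8λ), i.e. Gamma(shape=26, rate=8).
The mode of a Gamma(a, b) with a ≥ 1 (shape–rate) is (a−1)/b = 25/8 ≈ 3.125.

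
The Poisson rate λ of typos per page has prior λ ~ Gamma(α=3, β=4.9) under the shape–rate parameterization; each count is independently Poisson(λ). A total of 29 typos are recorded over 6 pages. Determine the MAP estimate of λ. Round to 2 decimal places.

λ̂_MAP = 2.84

Σxᵢ = 29, n = 6.
Posterior ∝ λ^2e^(−4.9λ) · λ^29e^(−6λ) = λ^31e^(−10.9λ), i.e. Gamma(shape=32, rate=10.9).
The mode of a Gamma(a, b) with a ≥ 1 (shape–rate) is (a−1)/b = 31/10.9 ≈ 2.84.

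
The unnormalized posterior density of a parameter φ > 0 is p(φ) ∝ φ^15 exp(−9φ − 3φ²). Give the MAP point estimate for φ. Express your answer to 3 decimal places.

ℓ'(φ) = 15/φ − 9 − 6φ. Setting this to zero and multiplying by φ: 6φ² + 9φ − 15 = 0.
φ = (−9 + √(9² + 4·6·15)) / (2·6) = (−9 + √441) / 12 = (−9 + 21)/12 = 1.
ℓ''(φ) = −15/φ² − 6 < 0, confirming a maximum.

φ̂_MAP = 1.000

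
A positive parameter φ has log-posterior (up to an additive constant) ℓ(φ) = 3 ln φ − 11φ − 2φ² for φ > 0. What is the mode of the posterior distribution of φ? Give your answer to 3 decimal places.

ℓ'(φ) = 3/φ − 11 − 4φ. Setting this to zero and multiplying by φ: 4φ² + 11φ − 3 = 0.
φ = (−11 + √(11² + 4·4·3)) / (2·4) = (−11 + √169) / 8 = (−11 + 13)/8 = 1/4.
ℓ''(φ) = −3/φ² − 4 < 0, confirming a maximum.

φ̂_MAP = 0.250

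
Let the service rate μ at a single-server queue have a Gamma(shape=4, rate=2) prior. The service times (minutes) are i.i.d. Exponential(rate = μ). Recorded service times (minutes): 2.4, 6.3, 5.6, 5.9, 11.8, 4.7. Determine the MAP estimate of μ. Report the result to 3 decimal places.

The Exponential(rate=μ) likelihood is ∝ μ^n e^(−μΣtᵢ). Here n = 6 and Σtᵢ = 2.4 + 6.3 + 5.6 + 5.9 + 11.8 + 4.7 = 36.7.
Posterior ∝ μ^3e^(−2μ) · μ^6e^(−36.7μ) = μ^9e^(−38.7μ), i.e. Gamma(10, 38.7).
Mode = (a−1)/b = 9/38.7 ≈ 0.233.

μ̂_MAP = 0.233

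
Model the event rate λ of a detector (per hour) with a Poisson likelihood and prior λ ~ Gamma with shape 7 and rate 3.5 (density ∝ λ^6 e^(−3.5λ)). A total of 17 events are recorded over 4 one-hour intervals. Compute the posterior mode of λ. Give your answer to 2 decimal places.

λ̂_MAP = 3.07

Σxᵢ = 17, n = 4.
Posterior ∝ λ^6e^(−3.5λ) · λ^17e^(−4λ) = λ^23e^(−7.5λ), i.e. Gamma(shape=24, rate=7.5).
The mode of a Gamma(a, b) with a ≥ 1 (shape–rate) is (a−1)/b = 23/7.5 ≈ 3.07.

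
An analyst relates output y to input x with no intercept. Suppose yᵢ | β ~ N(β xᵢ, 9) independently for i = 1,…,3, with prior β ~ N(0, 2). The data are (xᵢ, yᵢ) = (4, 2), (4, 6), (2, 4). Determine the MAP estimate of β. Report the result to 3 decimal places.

β̂_MAP = 0.988

log p(β | y) = −Σ(yᵢ − βxᵢ)²/(2·9) − β²/(2·2) + const.
Setting the derivative to zero: Σxᵢ(yᵢ − βxᵢ)/9 − β/2 = 0, so β = Σxᵢyᵢ / (Σxᵢ² + σ²/τ²).
Σxᵢyᵢ = 4·2 + 4·6 + 2·4 = 40; Σxᵢ² = 36; σ²/τ² = 4.5.
β̂_MAP = 40 / (36 + 4.5) = 40/40.5 ≈ 0.988.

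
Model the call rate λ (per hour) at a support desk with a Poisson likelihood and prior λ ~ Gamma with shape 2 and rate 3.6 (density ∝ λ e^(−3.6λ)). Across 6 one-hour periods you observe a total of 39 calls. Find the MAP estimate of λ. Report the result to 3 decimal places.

Σxᵢ = 39, n = 6.
Posterior ∝ λe^(−3.6λ) · λ^39e^(−6λ) = λ^40e^(−9.6λ), i.e. Gamma(shape=41, rate=9.6).
The mode of a Gamma(a, b) with a ≥ 1 (shape–rate) is (a−1)/b = 40/9.6 ≈ 4.167.

λ̂_MAP = 4.167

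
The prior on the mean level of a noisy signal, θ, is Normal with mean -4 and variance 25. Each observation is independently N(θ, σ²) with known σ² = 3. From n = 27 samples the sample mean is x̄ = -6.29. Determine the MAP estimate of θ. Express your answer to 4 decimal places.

n = 27, x̄ = -6.29.
For a Normal prior and Normal likelihood with known variance, the posterior is Normal; its mode equals its mean, the precision-weighted average.
Prior precision 1/σ₀² = 1/25 = 0.04; data precision n/σ² = 27/3 = 9.
θ̂ = (0.04·(-4) + 9·(-6.29)) / (0.04 + 9) = (-56.77)/9.04 = -5677/904 ≈ -6.2799.

θ̂_MAP = -6.2799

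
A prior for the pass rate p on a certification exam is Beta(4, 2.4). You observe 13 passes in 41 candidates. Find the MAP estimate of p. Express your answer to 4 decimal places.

p̂_MAP = 0.3524

Prior: Beta(4, 2.4).
Data: 13 successes in 41 trials. The binomial likelihood contributes p^13(1−p)^28, so the posterior is Beta(4+13, 2.4+28) = Beta(17, 30.4).
For Beta(a, b) with a, b > 1 the mode is (a−1)/(a+b−2) = 16/45.4 ≈ 0.3524.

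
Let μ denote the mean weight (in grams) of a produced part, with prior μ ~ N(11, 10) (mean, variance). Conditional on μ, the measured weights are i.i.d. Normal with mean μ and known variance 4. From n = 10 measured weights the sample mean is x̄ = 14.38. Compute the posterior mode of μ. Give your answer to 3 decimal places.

n = 10, x̄ = 14.38.
For a Normal prior and Normal likelihood with known variance, the posterior is Normal; its mode equals its mean, the precision-weighted average.
Prior precision 1/σ₀² = 1/10 = 0.1; data precision n/σ² = 10/4 = 2.5.
μ̂ = (0.1·11 + 2.5·14.38) / (0.1 + 2.5) = 37.05/2.6 = 14.250.

μ̂_MAP = 14.250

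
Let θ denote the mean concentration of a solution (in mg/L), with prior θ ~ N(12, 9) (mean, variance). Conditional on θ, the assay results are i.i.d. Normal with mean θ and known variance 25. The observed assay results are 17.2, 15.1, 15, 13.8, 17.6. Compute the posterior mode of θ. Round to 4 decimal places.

θ̂_MAP = 14.4043

n = 5; x̄ = (17.2 + 15.1 + 15 + 13.8 + 17.6)/5 = 78.7/5 = 15.74.
For a Normal prior and Normal likelihood with known variance, the posterior is Normal; its mode equals its mean, the precision-weighted average.
Prior precision 1/σ₀² = 1/9; data precision n/σ² = 5/25 = 0.2.
θ̂ = ((1/9)·12 + 0.2·15.74) / (1/9 + 0.2) = (3361/750)/(14/45) = 10083/700 ≈ 14.4043.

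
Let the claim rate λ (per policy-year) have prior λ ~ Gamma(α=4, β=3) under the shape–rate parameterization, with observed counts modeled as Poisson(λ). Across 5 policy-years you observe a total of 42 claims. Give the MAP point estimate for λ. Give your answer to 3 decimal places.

λ̂_MAP = 5.625

Σxᵢ = 42, n = 5.
Posterior ∝ λ^3e^(−3λ) · λ^42e^(−5λ) = λ^45e^(−8λ), i.e. Gamma(shape=46, rate=8).
The mode of a Gamma(a, b) with a ≥ 1 (shape–rate) is (a−1)/b = 45/8 ≈ 5.625.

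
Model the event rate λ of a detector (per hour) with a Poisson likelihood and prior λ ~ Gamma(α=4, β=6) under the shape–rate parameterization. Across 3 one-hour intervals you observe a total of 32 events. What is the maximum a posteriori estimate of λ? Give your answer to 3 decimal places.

λ̂_MAP = 3.889

Σxᵢ = 32, n = 3.
Posterior ∝ λ^3e^(−6λ) · λ^32e^(−3λ) = λ^35e^(−9λ), i.e. Gamma(shape=36, rate=9).
The mode of a Gamma(a, b) with a ≥ 1 (shape–rate) is (a−1)/b = 35/9 ≈ 3.889.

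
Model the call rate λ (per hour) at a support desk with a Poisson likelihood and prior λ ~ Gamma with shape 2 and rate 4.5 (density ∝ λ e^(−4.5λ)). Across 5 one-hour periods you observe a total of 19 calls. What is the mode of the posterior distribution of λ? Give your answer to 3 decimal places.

λ̂_MAP = 2.105

Σxᵢ = 19, n = 5.
Posterior ∝ λe^(−4.5λ) · λ^19e^(−5λ) = λ^20e^(−9.5λ), i.e. Gamma(shape=21, rate=9.5).
The mode of a Gamma(a, b) with a ≥ 1 (shape–rate) is (a−1)/b = 20/9.5 ≈ 2.105.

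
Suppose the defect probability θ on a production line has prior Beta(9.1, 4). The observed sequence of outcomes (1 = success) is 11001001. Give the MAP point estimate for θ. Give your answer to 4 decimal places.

Prior: Beta(9.1, 4).
Data: 4 successes in 8 trials (from the sequence). The binomial likelihood contributes θ^4(1−θ)^4, so the posterior is Beta(9.1+4, 4+4) = Beta(13.1, 8).
For Beta(a, b) with a, b > 1 the mode is (a−1)/(a+b−2) = 12.1/19.1 ≈ 0.6335.

θ̂_MAP = 0.6335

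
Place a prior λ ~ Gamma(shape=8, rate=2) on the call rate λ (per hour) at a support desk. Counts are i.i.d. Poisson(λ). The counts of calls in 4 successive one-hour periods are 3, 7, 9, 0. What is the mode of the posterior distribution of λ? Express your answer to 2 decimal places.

Σxᵢ = 3+7+9+0 = 19, with n = 4.
Posterior ∝ λ^7e^(−2λ) · λ^19e^(−4λ) = λ^26e^(−6λ), i.e. Gamma(shape=27, rate=6).
The mode of a Gamma(a, b) with a ≥ 1 (shape–rate) is (a−1)/b = 26/6 ≈ 4.33.

λ̂_MAP = 4.33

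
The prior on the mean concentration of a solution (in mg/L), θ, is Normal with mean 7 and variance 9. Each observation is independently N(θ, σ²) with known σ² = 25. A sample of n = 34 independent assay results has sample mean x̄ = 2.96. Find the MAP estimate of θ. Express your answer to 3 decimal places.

n = 34, x̄ = 2.96.
For a Normal prior and Normal likelihood with known variance, the posterior is Normal; its mode equals its mean, the precision-weighted average.
Prior precision 1/σ₀² = 1/9; data precision n/σ² = 34/25 = 1.36.
θ̂ = ((1/9)·7 + 1.36·2.96) / (1/9 + 1.36) = (27019/5625)/(331/225) = 27019/8275 ≈ 3.265.

θ̂_MAP = 3.265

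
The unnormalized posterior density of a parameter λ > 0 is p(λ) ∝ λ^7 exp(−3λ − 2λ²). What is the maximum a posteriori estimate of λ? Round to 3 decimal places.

ℓ'(λ) = 7/λ − 3 − 4λ. Setting this to zero and multiplying by λ: 4λ² + 3λ − 7 = 0.
λ = (−3 + √(3² + 4·4·7)) / (2·4) = (−3 + √121) / 8 = (−3 + 11)/8 = 1.
ℓ''(λ) = −7/λ² − 4 < 0, confirming a maximum.

λ̂_MAP = 1.000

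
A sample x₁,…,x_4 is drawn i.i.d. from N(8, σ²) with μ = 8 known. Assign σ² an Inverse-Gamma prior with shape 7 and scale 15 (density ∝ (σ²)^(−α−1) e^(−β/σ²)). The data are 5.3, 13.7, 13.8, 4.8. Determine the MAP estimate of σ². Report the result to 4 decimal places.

Sum of squared deviations about the known mean: SS = (5.3−8)² + (13.7−8)² + (13.8−8)² + (4.8−8)² = 83.66.
The Normal likelihood contributes (σ²)^(−n/2) exp(−SS/(2σ²)), so the posterior is Inverse-Gamma(α + n/2, β + SS/2) = Inverse-Gamma(9, 56.83).
The mode of Inverse-Gamma(a, b) is b/(a+1) = 56.83/10 ≈ 5.6830.

σ̂²_MAP = 5.6830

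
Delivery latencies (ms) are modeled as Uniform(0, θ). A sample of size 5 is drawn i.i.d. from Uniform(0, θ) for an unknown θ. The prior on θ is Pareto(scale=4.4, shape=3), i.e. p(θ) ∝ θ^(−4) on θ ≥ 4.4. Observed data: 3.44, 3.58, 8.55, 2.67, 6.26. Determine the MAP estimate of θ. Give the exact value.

The Uniform(0, θ) likelihood is θ^(−n) for θ ≥ max(xᵢ), zero otherwise. Here max(xᵢ) = 8.55.
Posterior ∝ θ^(−4) · θ^(−5) = θ^(−9) on θ ≥ max(4.4, 8.55) = 8.55.
This density is strictly decreasing in θ, so the posterior mode lies at the lower boundary of the support.

θ̂_MAP = 8.55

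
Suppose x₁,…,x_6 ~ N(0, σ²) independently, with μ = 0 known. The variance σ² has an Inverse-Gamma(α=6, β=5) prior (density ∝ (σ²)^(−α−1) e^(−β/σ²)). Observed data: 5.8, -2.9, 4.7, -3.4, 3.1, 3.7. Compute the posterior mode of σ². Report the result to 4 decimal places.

σ̂²_MAP = 5.4500

Sum of squared deviations about the known mean: SS = (5.8−0)² + (-2.9−0)² + (4.7−0)² + (-3.4−0)² + (3.1−0)² + (3.7−0)² = 99.
The Normal likelihood contributes (σ²)^(−n/2) exp(−SS/(2σ²)), so the posterior is Inverse-Gamma(α + n/2, β + SS/2) = Inverse-Gamma(9, 54.5).
The mode of Inverse-Gamma(a, b) is b/(a+1) = 54.5/10 ≈ 5.4500.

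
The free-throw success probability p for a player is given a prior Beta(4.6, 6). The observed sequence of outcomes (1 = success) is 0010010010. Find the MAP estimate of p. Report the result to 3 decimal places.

Prior: Beta(4.6, 6).
Data: 3 successes in 10 trials (from the sequence). The binomial likelihood contributes p^3(1−p)^7, so the posterior is Beta(4.6+3, 6+7) = Beta(7.6, 13).
For Beta(a, b) with a, b > 1 the mode is (a−1)/(a+b−2) = 6.6/18.6 ≈ 0.355.

p̂_MAP = 0.355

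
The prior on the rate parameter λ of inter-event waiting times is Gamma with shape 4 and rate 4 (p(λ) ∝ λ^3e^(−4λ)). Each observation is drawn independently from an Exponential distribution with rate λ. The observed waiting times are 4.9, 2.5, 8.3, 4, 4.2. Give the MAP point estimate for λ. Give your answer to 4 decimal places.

λ̂_MAP = 0.2867

The Exponential(rate=λ) likelihood is ∝ λ^n e^(−λΣtᵢ). Here n = 5 and Σtᵢ = 4.9 + 2.5 + 8.3 + 4 + 4.2 = 23.9.
Posterior ∝ λ^3e^(−4λ) · λ^5e^(−23.9λ) = λ^8e^(−27.9λ), i.e. Gamma(9, 27.9).
Mode = (a−1)/b = 8/27.9 ≈ 0.2867.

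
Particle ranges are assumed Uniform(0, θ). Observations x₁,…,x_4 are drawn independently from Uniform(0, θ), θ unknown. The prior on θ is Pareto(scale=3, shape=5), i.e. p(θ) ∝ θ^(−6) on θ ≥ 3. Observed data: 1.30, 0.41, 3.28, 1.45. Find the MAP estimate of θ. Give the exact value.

The Uniform(0, θ) likelihood is θ^(−n) for θ ≥ max(xᵢ), zero otherwise. Here max(xᵢ) = 3.28.
Posterior ∝ θ^(−6) · θ^(−4) = θ^(−10) on θ ≥ max(3, 3.28) = 3.28.
This density is strictly decreasing in θ, so the posterior mode lies at the lower boundary of the support.

θ̂_MAP = 3.28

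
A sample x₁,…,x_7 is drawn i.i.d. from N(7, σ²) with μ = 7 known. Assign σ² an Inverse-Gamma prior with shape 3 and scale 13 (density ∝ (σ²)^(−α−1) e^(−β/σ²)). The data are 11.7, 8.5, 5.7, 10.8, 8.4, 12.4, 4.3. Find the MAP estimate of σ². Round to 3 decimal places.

σ̂²_MAP = 6.992

Sum of squared deviations about the known mean: SS = (11.7−7)² + (8.5−7)² + (5.7−7)² + (10.8−7)² + (8.4−7)² + (12.4−7)² + (4.3−7)² = 78.88.
The Normal likelihood contributes (σ²)^(−n/2) exp(−SS/(2σ²)), so the posterior is Inverse-Gamma(α + n/2, β + SS/2) = Inverse-Gamma(6.5, 52.44).
The mode of Inverse-Gamma(a, b) is b/(a+1) = 52.44/7.5 ≈ 6.992.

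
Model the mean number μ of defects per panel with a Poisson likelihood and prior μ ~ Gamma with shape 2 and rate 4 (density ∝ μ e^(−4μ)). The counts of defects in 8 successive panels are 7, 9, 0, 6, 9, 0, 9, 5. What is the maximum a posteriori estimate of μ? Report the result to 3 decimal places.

Σxᵢ = 7+9+0+6+9+0+9+5 = 45, with n = 8.
Posterior ∝ μe^(−4μ) · μ^45e^(−8μ) = μ^46e^(−12μ), i.e. Gamma(shape=47, rate=12).
The mode of a Gamma(a, b) with a ≥ 1 (shape–rate) is (a−1)/b = 46/12 ≈ 3.833.

μ̂_MAP = 3.833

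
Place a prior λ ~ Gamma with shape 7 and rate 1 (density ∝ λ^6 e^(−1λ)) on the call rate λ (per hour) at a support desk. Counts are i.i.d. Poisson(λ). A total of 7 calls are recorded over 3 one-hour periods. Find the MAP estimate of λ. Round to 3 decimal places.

λ̂_MAP = 3.250

Σxᵢ = 7, n = 3.
Posterior ∝ λ^6e^(−1λ) · λ^7e^(−3λ) = λ^13e^(−4λ), i.e. Gamma(shape=14, rate=4).
The mode of a Gamma(a, b) with a ≥ 1 (shape–rate) is (a−1)/b = 13/4 ≈ 3.250.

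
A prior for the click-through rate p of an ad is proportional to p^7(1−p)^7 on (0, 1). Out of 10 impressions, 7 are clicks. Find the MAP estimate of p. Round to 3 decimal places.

p̂_MAP = 0.583

The prior density ∝ p^7(1−p)^7 is the kernel of Beta(8, 8).
Data: 7 successes in 10 trials. The binomial likelihood contributes p^7(1−p)^3, so the posterior is Beta(8+7, 8+3) = Beta(15, 11).
For Beta(a, b) with a, b > 1 the mode is (a−1)/(a+b−2) = 14/24 ≈ 0.583.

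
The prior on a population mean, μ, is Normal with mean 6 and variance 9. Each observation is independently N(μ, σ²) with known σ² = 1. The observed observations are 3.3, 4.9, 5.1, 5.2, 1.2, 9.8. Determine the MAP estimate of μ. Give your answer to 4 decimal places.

n = 6; x̄ = (3.3 + 4.9 + 5.1 + 5.2 + 1.2 + 9.8)/6 = 29.5/6 = 59/12 ≈ 4.9167.
For a Normal prior and Normal likelihood with known variance, the posterior is Normal; its mode equals its mean, the precision-weighted average.
Prior precision 1/σ₀² = 1/9; data precision n/σ² = 6/1 = 6.
μ̂ = ((1/9)·6 + 6·(59/12)) / (1/9 + 6) = (181/6)/(55/9) = 543/110 ≈ 4.9364.

μ̂_MAP = 4.9364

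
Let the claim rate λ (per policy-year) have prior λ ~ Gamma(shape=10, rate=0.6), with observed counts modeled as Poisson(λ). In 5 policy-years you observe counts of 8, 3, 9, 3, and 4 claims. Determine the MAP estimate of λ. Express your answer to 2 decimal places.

Σxᵢ = 8+3+9+3+4 = 27, with n = 5.
Posterior ∝ λ^9e^(−0.6λ) · λ^27e^(−5λ) = λ^36e^(−5.6λ), i.e. Gamma(shape=37, rate=5.6).
The mode of a Gamma(a, b) with a ≥ 1 (shape–rate) is (a−1)/b = 36/5.6 ≈ 6.43.

λ̂_MAP = 6.43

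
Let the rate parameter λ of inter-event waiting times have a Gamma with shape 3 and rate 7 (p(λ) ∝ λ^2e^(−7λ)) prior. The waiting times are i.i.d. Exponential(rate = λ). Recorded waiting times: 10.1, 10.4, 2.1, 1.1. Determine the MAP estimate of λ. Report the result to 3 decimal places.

The Exponential(rate=λ) likelihood is ∝ λ^n e^(−λΣtᵢ). Here n = 4 and Σtᵢ = 10.1 + 10.4 + 2.1 + 1.1 = 23.7.
Posterior ∝ λ^2e^(−7λ) · λ^4e^(−23.7λ) = λ^6e^(−30.7λ), i.e. Gamma(7, 30.7).
Mode = (a−1)/b = 6/30.7 ≈ 0.195.

λ̂_MAP = 0.195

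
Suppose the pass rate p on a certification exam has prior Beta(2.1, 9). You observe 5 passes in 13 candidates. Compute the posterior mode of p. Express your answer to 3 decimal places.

p̂_MAP = 0.276

Prior: Beta(2.1, 9).
Data: 5 successes in 13 trials. The binomial likelihood contributes p^5(1−p)^8, so the posterior is Beta(2.1+5, 9+8) = Beta(7.1, 17).
For Beta(a, b) with a, b > 1 the mode is (a−1)/(a+b−2) = 6.1/22.1 ≈ 0.276.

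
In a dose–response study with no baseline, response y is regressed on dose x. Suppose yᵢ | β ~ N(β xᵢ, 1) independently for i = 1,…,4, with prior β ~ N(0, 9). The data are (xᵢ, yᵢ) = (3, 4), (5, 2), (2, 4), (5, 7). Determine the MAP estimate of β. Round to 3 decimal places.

β̂_MAP = 1.030

log p(β | y) = −Σ(yᵢ − βxᵢ)²/(2·1) − β²/(2·9) + const.
Setting the derivative to zero: Σxᵢ(yᵢ − βxᵢ)/1 − β/9 = 0, so β = Σxᵢyᵢ / (Σxᵢ² + σ²/τ²).
Σxᵢyᵢ = 3·4 + 5·2 + 2·4 + 5·7 = 65; Σxᵢ² = 63; σ²/τ² = 1/9.
β̂_MAP = 65 / (63 + 1/9) = 65/(568/9) = 585/568 ≈ 1.030.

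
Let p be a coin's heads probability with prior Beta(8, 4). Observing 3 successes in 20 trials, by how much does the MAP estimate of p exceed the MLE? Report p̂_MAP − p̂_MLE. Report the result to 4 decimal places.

MAP − MLE = 0.1833

Posterior is Beta(11, 21); MAP = (11−1)/(32−2) = 10/30 ≈ 0.33333.
MLE ignores the prior: p̂_MLE = k/n = 3/20 ≈ 0.15000.
Difference = 10/30 − 3/20 = 11/60 ≈ 0.1833.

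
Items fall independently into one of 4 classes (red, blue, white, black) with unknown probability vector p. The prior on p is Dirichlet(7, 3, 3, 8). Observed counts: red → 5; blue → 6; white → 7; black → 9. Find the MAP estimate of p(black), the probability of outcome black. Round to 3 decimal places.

MAP estimate of p(black) = 0.364

The posterior is Dirichlet(αᵢ + nᵢ) = Dirichlet(12, 9, 10, 17).
For a Dirichlet(a₁,…,a_K) with all aᵢ > 1, the mode has j-th component (aⱼ − 1)/(Σaᵢ − K).
Here Σaᵢ = 48 and K = 4, so p(black) = (17 − 1)/(48 − 4) = 16/44 ≈ 0.364.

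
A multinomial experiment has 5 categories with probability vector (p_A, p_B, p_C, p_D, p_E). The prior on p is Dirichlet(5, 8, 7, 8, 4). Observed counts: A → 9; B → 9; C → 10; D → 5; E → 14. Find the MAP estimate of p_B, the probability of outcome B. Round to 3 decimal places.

The posterior is Dirichlet(αᵢ + nᵢ) = Dirichlet(14, 17, 17, 13, 18).
For a Dirichlet(a₁,…,a_K) with all aᵢ > 1, the mode has j-th component (aⱼ − 1)/(Σaᵢ − K).
Here Σaᵢ = 79 and K = 5, so p_B = (17 − 1)/(79 − 5) = 16/74 ≈ 0.216.

MAP estimate of p_B = 0.216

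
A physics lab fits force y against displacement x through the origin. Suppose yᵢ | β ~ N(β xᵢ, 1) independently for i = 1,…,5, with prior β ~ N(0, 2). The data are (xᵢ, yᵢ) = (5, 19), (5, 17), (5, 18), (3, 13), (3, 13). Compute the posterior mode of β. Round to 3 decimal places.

log p(β | y) = −Σ(yᵢ − βxᵢ)²/(2·1) − β²/(2·2) + const.
Setting the derivative to zero: Σxᵢ(yᵢ − βxᵢ)/1 − β/2 = 0, so β = Σxᵢyᵢ / (Σxᵢ² + σ²/τ²).
Σxᵢyᵢ = 5·19 + 5·17 + 5·18 + 3·13 + 3·13 = 348; Σxᵢ² = 93; σ²/τ² = 0.5.
β̂_MAP = 348 / (93 + 0.5) = 348/93.5 ≈ 3.722.

β̂_MAP = 3.722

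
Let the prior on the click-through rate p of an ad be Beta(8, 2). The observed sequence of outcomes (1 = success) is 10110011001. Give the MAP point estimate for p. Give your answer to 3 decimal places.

p̂_MAP = 0.684

Prior: Beta(8, 2).
Data: 6 successes in 11 trials (from the sequence). The binomial likelihood contributes p^6(1−p)^5, so the posterior is Beta(8+6, 2+5) = Beta(14, 7).
For Beta(a, b) with a, b > 1 the mode is (a−1)/(a+b−2) = 13/19 ≈ 0.684.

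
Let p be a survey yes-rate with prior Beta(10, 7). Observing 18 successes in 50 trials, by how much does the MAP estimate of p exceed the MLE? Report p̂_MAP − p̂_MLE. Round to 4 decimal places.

MAP − MLE = 0.0554

Posterior is Beta(28, 39); MAP = (28−1)/(67−2) = 27/65 ≈ 0.41538.
MLE ignores the prior: p̂_MLE = k/n = 18/50 ≈ 0.36000.
Difference = 27/65 − 18/50 = 18/325 ≈ 0.0554.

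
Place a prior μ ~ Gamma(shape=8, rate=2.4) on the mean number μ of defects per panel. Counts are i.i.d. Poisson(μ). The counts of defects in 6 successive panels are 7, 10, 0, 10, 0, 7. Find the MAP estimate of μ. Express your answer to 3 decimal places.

Σxᵢ = 7+10+0+10+0+7 = 34, with n = 6.
Posterior ∝ μ^7e^(−2.4μ) · μ^34e^(−6μ) = μ^41e^(−8.4μ), i.e. Gamma(shape=42, rate=8.4).
The mode of a Gamma(a, b) with a ≥ 1 (shape–rate) is (a−1)/b = 41/8.4 ≈ 4.881.

μ̂_MAP = 4.881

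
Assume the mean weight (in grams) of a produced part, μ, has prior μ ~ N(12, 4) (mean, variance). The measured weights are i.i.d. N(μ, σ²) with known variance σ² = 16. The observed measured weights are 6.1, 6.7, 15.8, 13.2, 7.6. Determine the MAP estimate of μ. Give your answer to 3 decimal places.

μ̂_MAP = 10.822

n = 5; x̄ = (6.1 + 6.7 + 15.8 + 13.2 + 7.6)/5 = 49.4/5 = 9.88.
For a Normal prior and Normal likelihood with known variance, the posterior is Normal; its mode equals its mean, the precision-weighted average.
Prior precision 1/σ₀² = 1/4 = 0.25; data precision n/σ² = 5/16 = 0.3125.
μ̂ = (0.25·12 + 0.3125·9.88) / (0.25 + 0.3125) = 6.0875/0.5625 = 487/45 ≈ 10.822.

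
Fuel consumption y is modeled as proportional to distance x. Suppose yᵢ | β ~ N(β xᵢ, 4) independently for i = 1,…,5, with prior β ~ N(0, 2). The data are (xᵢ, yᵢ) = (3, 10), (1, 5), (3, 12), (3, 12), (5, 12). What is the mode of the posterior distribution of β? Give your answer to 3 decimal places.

β̂_MAP = 3.036

log p(β | y) = −Σ(yᵢ − βxᵢ)²/(2·4) − β²/(2·2) + const.
Setting the derivative to zero: Σxᵢ(yᵢ − βxᵢ)/4 − β/2 = 0, so β = Σxᵢyᵢ / (Σxᵢ² + σ²/τ²).
Σxᵢyᵢ = 3·10 + 1·5 + 3·12 + 3·12 + 5·12 = 167; Σxᵢ² = 53; σ²/τ² = 2.
β̂_MAP = 167 / (53 + 2) = 167/55 ≈ 3.036.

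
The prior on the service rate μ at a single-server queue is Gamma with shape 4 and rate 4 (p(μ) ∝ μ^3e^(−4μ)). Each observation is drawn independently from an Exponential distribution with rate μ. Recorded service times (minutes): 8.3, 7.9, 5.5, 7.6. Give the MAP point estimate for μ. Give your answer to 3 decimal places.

μ̂_MAP = 0.210

The Exponential(rate=μ) likelihood is ∝ μ^n e^(−μΣtᵢ). Here n = 4 and Σtᵢ = 8.3 + 7.9 + 5.5 + 7.6 = 29.3.
Posterior ∝ μ^3e^(−4μ) · μ^4e^(−29.3μ) = μ^7e^(−33.3μ), i.e. Gamma(8, 33.3).
Mode = (a−1)/b = 7/33.3 ≈ 0.210.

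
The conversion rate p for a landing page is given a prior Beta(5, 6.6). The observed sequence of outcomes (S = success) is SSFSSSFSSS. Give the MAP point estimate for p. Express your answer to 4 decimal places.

Prior: Beta(5, 6.6).
Data: 8 successes in 10 trials (from the sequence). The binomial likelihood contributes p^8(1−p)^2, so the posterior is Beta(5+8, 6.6+2) = Beta(13, 8.6).
For Beta(a, b) with a, b > 1 the mode is (a−1)/(a+b−2) = 12/19.6 ≈ 0.6122.

p̂_MAP = 0.6122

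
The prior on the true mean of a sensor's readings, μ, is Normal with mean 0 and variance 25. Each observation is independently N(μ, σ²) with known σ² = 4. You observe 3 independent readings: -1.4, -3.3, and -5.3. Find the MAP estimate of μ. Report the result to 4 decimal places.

μ̂_MAP = -3.1646

n = 3; x̄ = ((-1.4) + (-3.3) + (-5.3))/3 = -10/3 = -10/3 ≈ -3.3333.
For a Normal prior and Normal likelihood with known variance, the posterior is Normal; its mode equals its mean, the precision-weighted average.
Prior precision 1/σ₀² = 1/25 = 0.04; data precision n/σ² = 3/4 = 0.75.
μ̂ = (0.04·0 + 0.75·(-10/3)) / (0.04 + 0.75) = (-2.5)/0.79 = -250/79 ≈ -3.1646.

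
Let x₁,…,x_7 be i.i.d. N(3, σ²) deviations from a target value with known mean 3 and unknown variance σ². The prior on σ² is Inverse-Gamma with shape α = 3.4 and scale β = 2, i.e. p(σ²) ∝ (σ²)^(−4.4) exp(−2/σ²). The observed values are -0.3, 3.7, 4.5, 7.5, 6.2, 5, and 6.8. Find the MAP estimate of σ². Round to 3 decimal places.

Sum of squared deviations about the known mean: SS = (-0.3−3)² + (3.7−3)² + (4.5−3)² + (7.5−3)² + (6.2−3)² + (5−3)² + (6.8−3)² = 62.56.
The Normal likelihood contributes (σ²)^(−n/2) exp(−SS/(2σ²)), so the posterior is Inverse-Gamma(α + n/2, β + SS/2) = Inverse-Gamma(6.9, 33.28).
The mode of Inverse-Gamma(a, b) is b/(a+1) = 33.28/7.9 ≈ 4.213.

σ̂²_MAP = 4.213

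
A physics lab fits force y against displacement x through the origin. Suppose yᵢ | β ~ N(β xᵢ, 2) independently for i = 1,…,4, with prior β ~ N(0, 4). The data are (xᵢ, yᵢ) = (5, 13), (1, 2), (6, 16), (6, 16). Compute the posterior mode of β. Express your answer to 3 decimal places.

β̂_MAP = 2.629

log p(β | y) = −Σ(yᵢ − βxᵢ)²/(2·2) − β²/(2·4) + const.
Setting the derivative to zero: Σxᵢ(yᵢ − βxᵢ)/2 − β/4 = 0, so β = Σxᵢyᵢ / (Σxᵢ² + σ²/τ²).
Σxᵢyᵢ = 5·13 + 1·2 + 6·16 + 6·16 = 259; Σxᵢ² = 98; σ²/τ² = 0.5.
β̂_MAP = 259 / (98 + 0.5) = 259/98.5 ≈ 2.629.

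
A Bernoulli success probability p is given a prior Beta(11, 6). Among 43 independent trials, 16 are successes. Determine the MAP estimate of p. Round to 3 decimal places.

p̂_MAP = 0.448

Prior: Beta(11, 6).
Data: 16 successes in 43 trials. The binomial likelihood contributes p^16(1−p)^27, so the posterior is Beta(11+16, 6+27) = Beta(27, 33).
For Beta(a, b) with a, b > 1 the mode is (a−1)/(a+b−2) = 26/58 ≈ 0.448.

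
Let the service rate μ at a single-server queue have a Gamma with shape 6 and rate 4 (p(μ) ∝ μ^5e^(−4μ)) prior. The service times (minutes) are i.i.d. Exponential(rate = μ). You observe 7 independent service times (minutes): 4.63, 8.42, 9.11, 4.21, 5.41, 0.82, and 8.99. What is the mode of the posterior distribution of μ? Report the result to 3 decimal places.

μ̂_MAP = 0.263

The Exponential(rate=μ) likelihood is ∝ μ^n e^(−μΣtᵢ). Here n = 7 and Σtᵢ = 4.63 + 8.42 + 9.11 + 4.21 + 5.41 + 0.82 + 8.99 = 41.59.
Posterior ∝ μ^5e^(−4μ) · μ^7e^(−41.59μ) = μ^12e^(−45.59μ), i.e. Gamma(13, 45.59).
Mode = (a−1)/b = 12/45.59 ≈ 0.263.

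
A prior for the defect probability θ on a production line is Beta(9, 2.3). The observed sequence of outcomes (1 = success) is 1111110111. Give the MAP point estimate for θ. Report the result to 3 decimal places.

θ̂_MAP = 0.881

Prior: Beta(9, 2.3).
Data: 9 successes in 10 trials (from the sequence). The binomial likelihood contributes θ^9(1−θ)^1, so the posterior is Beta(9+9, 2.3+1) = Beta(18, 3.3).
For Beta(a, b) with a, b > 1 the mode is (a−1)/(a+b−2) = 17/19.3 ≈ 0.881.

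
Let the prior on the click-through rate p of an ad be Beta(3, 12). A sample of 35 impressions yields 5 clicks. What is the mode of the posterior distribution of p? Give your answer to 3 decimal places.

p̂_MAP = 0.146

Prior: Beta(3, 12).
Data: 5 successes in 35 trials. The binomial likelihood contributes p^5(1−p)^30, so the posterior is Beta(3+5, 12+30) = Beta(8, 42).
For Beta(a, b) with a, b > 1 the mode is (a−1)/(a+b−2) = 7/48 ≈ 0.146.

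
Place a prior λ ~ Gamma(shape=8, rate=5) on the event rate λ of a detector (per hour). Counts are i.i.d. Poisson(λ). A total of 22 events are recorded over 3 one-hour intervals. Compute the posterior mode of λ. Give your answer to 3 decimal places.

Σxᵢ = 22, n = 3.
Posterior ∝ λ^7e^(−5λ) · λ^22e^(−3λ) = λ^29e^(−8λ), i.e. Gamma(shape=30, rate=8).
The mode of a Gamma(a, b) with a ≥ 1 (shape–rate) is (a−1)/b = 29/8 ≈ 3.625.

λ̂_MAP = 3.625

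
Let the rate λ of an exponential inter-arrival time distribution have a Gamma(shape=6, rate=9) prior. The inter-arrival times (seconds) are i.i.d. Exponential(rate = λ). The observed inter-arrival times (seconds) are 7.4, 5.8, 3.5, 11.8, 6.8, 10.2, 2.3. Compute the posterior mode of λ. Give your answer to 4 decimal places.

λ̂_MAP = 0.2113

The Exponential(rate=λ) likelihood is ∝ λ^n e^(−λΣtᵢ). Here n = 7 and Σtᵢ = 7.4 + 5.8 + 3.5 + 11.8 + 6.8 + 10.2 + 2.3 = 47.8.
Posterior ∝ λ^5e^(−9λ) · λ^7e^(−47.8λ) = λ^12e^(−56.8λ), i.e. Gamma(13, 56.8).
Mode = (a−1)/b = 12/56.8 ≈ 0.2113.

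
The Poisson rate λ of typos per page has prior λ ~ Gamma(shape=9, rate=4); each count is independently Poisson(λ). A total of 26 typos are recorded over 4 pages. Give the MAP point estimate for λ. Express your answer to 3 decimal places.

Σxᵢ = 26, n = 4.
Posterior ∝ λ^8e^(−4λ) · λ^26e^(−4λ) = λ^34e^(−8λ), i.e. Gamma(shape=35, rate=8).
The mode of a Gamma(a, b) with a ≥ 1 (shape–rate) is (a−1)/b = 34/8 ≈ 4.250.

λ̂_MAP = 4.250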